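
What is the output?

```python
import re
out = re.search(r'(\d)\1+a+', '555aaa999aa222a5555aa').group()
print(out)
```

555aaa

`\1` is not a pattern — it's the concrete string captured by group 1, re-applied verbatim.
`search` walks the string left to right and returns the first match it finds.
The match spans [0:6] → '555aaa'.
Captured: group 1 = '5'.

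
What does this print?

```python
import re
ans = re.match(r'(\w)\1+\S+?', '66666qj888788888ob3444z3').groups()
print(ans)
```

('6',)

After group 1 captures some text, `\1` only succeeds where that same text appears again.
With `match`, the pattern is implicitly anchored at the beginning.
The match spans [0:6] → '66666q'.
Captured: group 1 = '6'.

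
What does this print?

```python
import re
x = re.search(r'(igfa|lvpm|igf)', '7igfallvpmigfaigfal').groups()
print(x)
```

Alternation isn't longest-match — the leftmost alternative that fits at this position is chosen.
`re.search` scans for the first position where the pattern succeeds.
The match spans [1:5] → 'igfa'.
Captured: group 1 = 'igfa'.

('igfa',)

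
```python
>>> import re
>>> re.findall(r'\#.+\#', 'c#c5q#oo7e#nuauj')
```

['#c5q#oo7e#']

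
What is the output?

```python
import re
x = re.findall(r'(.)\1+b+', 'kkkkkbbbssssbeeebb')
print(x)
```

A backreference is literal: `\1` must see the identical characters the first group matched.
Matches: at [0:8] match 'kkkkkbbb', group 1 = 'k'; at [8:13] match 'ssssb', group 1 = 's'; at [13:18] match 'eeebb', group 1 = 'e'.
Because there's exactly one group, `findall` drops the full match and keeps group 1 from each hit.

['k', 's', 'e']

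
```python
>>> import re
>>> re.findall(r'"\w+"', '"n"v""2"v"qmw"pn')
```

['"n"', '"2"', '"qmw"']

Since nothing is captured, `findall` lists the 3 matched substrings directly.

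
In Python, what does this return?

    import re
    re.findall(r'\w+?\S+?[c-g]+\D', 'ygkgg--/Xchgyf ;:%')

A non-greedy quantifier consumes as few characters as it can — just enough that the remainder of the pattern still matches from where it stops; whatever follows it matches normally.
No capturing groups, so `findall` returns the 2 full match strings.

['ygkgg-', 'Xchgy']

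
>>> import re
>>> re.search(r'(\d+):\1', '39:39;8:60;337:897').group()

'39:39'

A backreference is literal: `\1` must see the identical characters the first group matched.
The match spans [0:5] → '39:39'.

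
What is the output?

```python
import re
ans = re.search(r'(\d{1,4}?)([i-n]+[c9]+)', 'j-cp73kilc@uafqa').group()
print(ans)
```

The match spans [4:10] → '73kilc'.

73kilc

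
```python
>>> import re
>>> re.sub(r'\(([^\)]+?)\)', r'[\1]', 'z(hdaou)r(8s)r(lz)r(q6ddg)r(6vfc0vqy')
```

'z[hdaou]r[8s]r[lz]r[q6ddg]r(6vfc0vqy'

Matches: at [1:8] → '(hdaou)'; at [9:13] → '(8s)'; at [14:18] → '(lz)'; at [19:26] → '(q6ddg)'.
Each match is replaced using the text its own group 1 captured.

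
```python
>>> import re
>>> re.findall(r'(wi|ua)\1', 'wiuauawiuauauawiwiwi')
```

['ua', 'ua', 'wi']

`\1` is not a pattern — it's the concrete string captured by group 1, re-applied verbatim.
Scanning left to right: at [2:6] match 'uaua', group 1 = 'ua'; at [8:12] match 'uaua', group 1 = 'ua'; at [14:18] match 'wiwi', group 1 = 'wi'.
Because there's exactly one group, `findall` drops the full match and keeps group 1 from each hit.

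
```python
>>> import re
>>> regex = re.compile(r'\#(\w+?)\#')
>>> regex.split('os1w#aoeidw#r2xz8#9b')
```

['os1w', 'aoeidw', 'r2xz8#9b']

With a capturing group present, the delimiter's captured portion is kept in the result list.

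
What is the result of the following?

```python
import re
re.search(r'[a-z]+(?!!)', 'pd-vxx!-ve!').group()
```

The negative lookaround is zero-width — it rules out positions where the adjacent text would match, without consuming anything.
`search` walks the string left to right and returns the first match it finds.
The match spans [0:2] → 'pd'.

'pd'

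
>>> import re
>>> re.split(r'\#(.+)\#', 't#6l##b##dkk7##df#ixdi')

['t', '6l##b##dkk7##df', 'ixdi']

The group in the pattern means `split` returns the separators' captures alongside the pieces.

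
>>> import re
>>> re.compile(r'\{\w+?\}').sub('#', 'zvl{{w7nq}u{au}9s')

'zvl{#u#9s'

`sub` substitutes '#' at each match site.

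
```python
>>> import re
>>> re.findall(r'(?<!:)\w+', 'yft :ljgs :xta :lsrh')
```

`(?!…)`/`(?<!…)` only lets a position through if the neighbouring text does NOT match; no characters are consumed.
Scanning left to right: at [0:3] → 'yft'; at [6:9] → 'jgs'; at [12:14] → 'ta'; at [17:20] → 'srh'.
`findall` yields the raw match text (4 of them) because the pattern has no groups.

['yft', 'jgs', 'ta', 'srh']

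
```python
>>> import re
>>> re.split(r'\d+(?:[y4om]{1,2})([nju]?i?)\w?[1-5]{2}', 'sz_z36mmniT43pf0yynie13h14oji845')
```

['sz_z', 'ni', 'pf', 'ni', 'h', 'ji', '']

This matches one or more of a digit; then 1 to 2 of one of [y4om] (non-capturing group); then optionally one of [nju], then optionally the literal 'i' (captured); then optionally a word character, then exactly 2 of a character in [1-5].
Matches to split on: at [4:13] → '36mmniT43'; at [15:23] → '0yynie13'; at [24:32] → '14oji845'.
With a capturing group present, the delimiter's captured portion is kept in the result list.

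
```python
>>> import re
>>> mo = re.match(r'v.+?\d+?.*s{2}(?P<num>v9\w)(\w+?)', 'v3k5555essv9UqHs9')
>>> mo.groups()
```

('v9U', 'q')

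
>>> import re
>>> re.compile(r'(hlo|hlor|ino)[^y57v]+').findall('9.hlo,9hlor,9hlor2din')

['hlo']

Scanning left to right: at [2:21] match 'hlo,9hlor,9hlor2din', group 1 = 'hlo'.
One capturing group, so `findall` returns just the captured substring from the one match — 1 in all.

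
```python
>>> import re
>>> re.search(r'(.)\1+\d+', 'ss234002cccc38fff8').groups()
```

('s',)

The backreference `\1` re-matches whatever the first group consumed, character for character.
`search` walks the string left to right and returns the first match it finds.
The match spans [0:8] → 'ss234002'.
Captured: group 1 = 's'.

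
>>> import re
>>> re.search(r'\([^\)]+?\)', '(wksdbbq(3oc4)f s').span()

(0, 14)

Unlike `match`, `search` isn't anchored — it looks for the pattern anywhere in the string.
The match spans [0:14] → '(wksdbbq(3oc4)'.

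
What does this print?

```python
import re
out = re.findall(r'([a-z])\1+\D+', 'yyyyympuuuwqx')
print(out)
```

['y']

The backreference `\1` re-matches whatever the first group consumed, character for character.
Because there's exactly one group, `findall` drops the full match and keeps group 1 from the one hit.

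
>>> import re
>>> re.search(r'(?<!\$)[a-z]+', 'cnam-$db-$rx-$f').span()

(0, 4)

The negative lookaround is zero-width — it rules out positions where the adjacent text would match, without consuming anything.
`re.search` tries every starting position until one works.
The match spans [0:4] → 'cnam'.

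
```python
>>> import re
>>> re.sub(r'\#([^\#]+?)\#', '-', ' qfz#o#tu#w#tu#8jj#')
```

' qfz-tu-tu-'

Matches: at [4:7] → '#o#'; at [9:12] → '#w#'; at [14:19] → '#8jj#'.
Each match is replaced by '-'.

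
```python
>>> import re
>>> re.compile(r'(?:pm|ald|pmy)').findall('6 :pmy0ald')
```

`|` is ordered: at each position the engine commits to the first alternative that works.
Matches: at [3:5] → 'pm'; at [7:10] → 'ald'.
No capturing groups, so `findall` returns the 2 full match strings.

['pm', 'ald']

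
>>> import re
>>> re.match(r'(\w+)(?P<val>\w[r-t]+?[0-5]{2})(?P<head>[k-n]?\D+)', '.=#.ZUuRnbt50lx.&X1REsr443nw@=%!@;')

Pattern: one or more of a word character (captured); then a word character, then one or more of a character in [r-t] (lazy), then exactly 2 of a character in [0-5] (captured as 'val'); then optionally a character in [k-n], then one or more of a non-digit (captured as 'head').
`match` is anchored at position 0; if the pattern doesn't fit there, it returns None.
Here position 0 doesn't satisfy it, so the call returns None.

None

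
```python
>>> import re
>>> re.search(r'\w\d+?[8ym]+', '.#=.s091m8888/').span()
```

(4, 13)

The pattern matches a word character, then one or more of a digit (lazy); then one or more of one of [8ym].
The match spans [4:13] → 's091m8888'.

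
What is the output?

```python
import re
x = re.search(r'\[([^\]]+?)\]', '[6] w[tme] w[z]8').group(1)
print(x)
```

6

The match spans [0:3] → '[6]'.
Captured: group 1 = '6'.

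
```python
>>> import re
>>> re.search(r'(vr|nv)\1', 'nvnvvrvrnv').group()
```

A backreference is literal: `\1` must see the identical characters the first group matched.
Unlike `match`, `search` isn't anchored — it looks for the pattern anywhere in the string.
The match spans [0:4] → 'nvnv'.
Captured: group 1 = 'nv'.

'nvnv'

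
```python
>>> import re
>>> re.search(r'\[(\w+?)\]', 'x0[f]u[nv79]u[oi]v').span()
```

`search` walks the string left to right and returns the first match it finds.
The match spans [2:5] → '[f]'.
Captured: group 1 = 'f'.

(2, 5)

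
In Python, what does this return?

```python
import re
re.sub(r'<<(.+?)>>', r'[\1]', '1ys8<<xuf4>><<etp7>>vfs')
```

'1ys8[xuf4][etp7]vfs'

Because the quantifier is non-greedy, it stops expanding at the earliest point where the rest of the pattern can succeed.
Matches: at [4:12] → '<<xuf4>>'; at [12:20] → '<<etp7>>'.
Each match is replaced using the text its own group 1 captured.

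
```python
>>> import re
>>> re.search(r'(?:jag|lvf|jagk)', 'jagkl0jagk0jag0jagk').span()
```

(0, 3)

Alternation tries branches left to right and keeps the first one that lets the overall match succeed at that position.
`re.search` tries every starting position until one works.
The match spans [0:3] → 'jag'.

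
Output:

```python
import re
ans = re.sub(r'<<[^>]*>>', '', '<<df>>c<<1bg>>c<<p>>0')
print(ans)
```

Matches: at [0:6] → '<<df>>'; at [7:14] → '<<1bg>>'; at [15:20] → '<<p>>'.
Each match is replaced by ''.

cc0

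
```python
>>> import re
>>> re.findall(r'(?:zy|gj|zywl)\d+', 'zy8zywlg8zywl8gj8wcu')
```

['zy8', 'zywl8', 'gj8']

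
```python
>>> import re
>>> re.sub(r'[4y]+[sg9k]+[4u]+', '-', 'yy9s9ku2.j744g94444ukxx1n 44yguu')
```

'-2.j7-kxx1n -'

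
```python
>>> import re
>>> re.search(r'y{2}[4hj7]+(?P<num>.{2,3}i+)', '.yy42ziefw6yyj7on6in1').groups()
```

The match spans [1:7] → 'yy42zi'.
Captured: group 1 = '2zi'.

('2zi',)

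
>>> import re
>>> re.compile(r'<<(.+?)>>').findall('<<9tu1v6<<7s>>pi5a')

With a single group, `findall` returns only what that group captured — 1 item.

['9tu1v6<<7s']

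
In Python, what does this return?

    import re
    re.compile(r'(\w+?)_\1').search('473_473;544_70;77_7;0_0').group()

After group 1 captures some text, `\1` only succeeds where that same text appears again.
`re.search` tries every starting position until one works.
The match spans [0:7] → '473_473'.
Captured: group 1 = '473'.

'473_473'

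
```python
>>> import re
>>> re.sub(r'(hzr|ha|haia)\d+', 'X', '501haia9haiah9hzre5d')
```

Every occurrence is swapped for 'X'.

'501Xhaiah9hzre5d'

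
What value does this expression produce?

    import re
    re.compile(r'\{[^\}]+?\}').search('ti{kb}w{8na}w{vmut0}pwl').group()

'{kb}'

The match spans [2:6] → '{kb}'.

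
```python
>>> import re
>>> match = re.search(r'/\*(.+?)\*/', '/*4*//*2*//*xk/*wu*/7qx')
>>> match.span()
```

(0, 5)

The match spans [0:5] → '/*4*/'.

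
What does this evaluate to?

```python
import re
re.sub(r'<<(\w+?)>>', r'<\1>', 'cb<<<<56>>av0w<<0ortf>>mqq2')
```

Matches: at [4:10] → '<<56>>'; at [14:23] → '<<0ortf>>'.
Each match is replaced using the text its own group 1 captured.

'cb<<<56>av0w<0ortf>mqq2'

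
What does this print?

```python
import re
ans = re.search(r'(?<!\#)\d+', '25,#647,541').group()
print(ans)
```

Because the assertion is negative and zero-width, positions next to the forbidden text are skipped.
The match spans [0:2] → '25'.

25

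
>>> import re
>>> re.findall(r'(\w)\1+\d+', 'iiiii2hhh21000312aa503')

['i', 'h', 'a']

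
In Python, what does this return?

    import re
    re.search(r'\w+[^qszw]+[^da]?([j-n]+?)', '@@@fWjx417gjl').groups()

Pattern: one or more of a word character, then one or more of any character except [qszw], then optionally any character except [da]; then one or more of a character in [j-n] (lazy) (captured).
`re.search` tries every starting position until one works.
The match spans [3:13] → 'fWjx417gjl'.
Captured: group 1 = 'l'.

('l',)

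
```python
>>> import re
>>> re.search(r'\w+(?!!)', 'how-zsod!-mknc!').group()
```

'how'

A negative assertion filters positions out without eating any characters.
Unlike `match`, `search` isn't anchored — it looks for the pattern anywhere in the string.
The match spans [0:3] → 'how'.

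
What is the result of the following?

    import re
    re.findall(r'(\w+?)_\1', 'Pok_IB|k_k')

A backreference is literal: `\1` must see the identical characters the first group matched.
Because there's exactly one group, `findall` drops the full match and keeps group 1 from the one hit.

['k']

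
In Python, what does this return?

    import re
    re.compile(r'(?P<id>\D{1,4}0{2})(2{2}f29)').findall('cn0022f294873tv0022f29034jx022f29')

`findall` packs the 2 group values into a tuple for every match.

[('cn00', '22f29'), ('tv00', '22f29')]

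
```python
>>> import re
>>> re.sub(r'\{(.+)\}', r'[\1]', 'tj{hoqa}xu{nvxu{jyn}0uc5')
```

'tj[hoqa}xu{nvxu{jyn]0uc5'

Each match is replaced using the text its own group 1 captured.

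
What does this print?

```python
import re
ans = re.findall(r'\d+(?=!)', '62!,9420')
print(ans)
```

['62']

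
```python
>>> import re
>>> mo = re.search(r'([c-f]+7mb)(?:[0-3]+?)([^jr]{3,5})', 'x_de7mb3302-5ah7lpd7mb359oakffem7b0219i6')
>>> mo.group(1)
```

This matches one or more of a character in [c-f], then the literal '7mb' (captured); then one or more of a character in [0-3] (lazy) (non-capturing group); then 3 to 5 of any character except [jr] (captured).
With the lazy modifier that quantifier settles for the fewest repetitions that let the rest of the pattern succeed (the atoms after it are unaffected and can still be greedy).
Unlike `match`, `search` isn't anchored — it looks for the pattern anywhere in the string.
The match spans [2:13] → 'de7mb3302-5'.
Captured: group 1 = 'de7mb', group 2 = '302-5'.

'de7mb'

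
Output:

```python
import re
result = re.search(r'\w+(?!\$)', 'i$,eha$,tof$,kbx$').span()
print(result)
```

(3, 5)

The negative lookahead/lookbehind blocks any match where the forbidden context is present.
The match spans [3:5] → 'eh'.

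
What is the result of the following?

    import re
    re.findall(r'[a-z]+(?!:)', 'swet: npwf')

['swe', 'npwf']

The negative lookaround is zero-width — it rules out positions where the adjacent text would match, without consuming anything.
Walking the string: at [0:3] → 'swe'; at [6:10] → 'npwf'.
No capturing groups, so `findall` returns the 2 full match strings.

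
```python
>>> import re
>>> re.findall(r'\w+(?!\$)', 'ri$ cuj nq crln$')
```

['r', 'cuj', 'nq', 'crl']

The negative lookaround is zero-width — it rules out positions where the adjacent text would match, without consuming anything.
Since nothing is captured, `findall` lists the 4 matched substrings directly.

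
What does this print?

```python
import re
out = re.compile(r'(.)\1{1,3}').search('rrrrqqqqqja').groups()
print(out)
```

('r',)

The match spans [0:4] → 'rrrr'.
Captured: group 1 = 'r'.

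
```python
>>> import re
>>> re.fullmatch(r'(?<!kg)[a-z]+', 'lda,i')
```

None

`(?!…)`/`(?<!…)` only lets a position through if the neighbouring text does NOT match; no characters are consumed.
`re.fullmatch` is like wrapping the pattern in `^…$` (in single-line mode).
Here the pattern can't cover the whole string, so the call returns None.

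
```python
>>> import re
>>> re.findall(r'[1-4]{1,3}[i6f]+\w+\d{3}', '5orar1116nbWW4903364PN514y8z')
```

['1116nbWW4903364PN514']

Pattern: 1 to 3 of a character in [1-4], then one or more of one of [i6f], then one or more of a word character; then exactly 3 of a digit.
With no groups in the pattern, `findall` gives back each whole match — 1 here.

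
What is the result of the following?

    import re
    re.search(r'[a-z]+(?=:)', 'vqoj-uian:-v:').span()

(5, 9)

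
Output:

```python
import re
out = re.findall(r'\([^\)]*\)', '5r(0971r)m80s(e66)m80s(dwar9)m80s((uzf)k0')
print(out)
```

`findall` yields the raw match text (4 of them) because the pattern has no groups.

['(0971r)', '(e66)', '(dwar9)', '((uzf)']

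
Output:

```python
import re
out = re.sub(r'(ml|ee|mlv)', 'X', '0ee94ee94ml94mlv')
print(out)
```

0X94X94X94Xv

Alternation isn't longest-match — the leftmost alternative that fits at this position is chosen.
Matches: at [1:3] → 'ee'; at [5:7] → 'ee'; at [9:11] → 'ml'; at [13:15] → 'ml'.
Every occurrence is swapped for 'X'.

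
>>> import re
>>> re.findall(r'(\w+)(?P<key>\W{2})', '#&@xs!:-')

[('xs', '!:')]

`findall` packs the 2 group values into a tuple for every match.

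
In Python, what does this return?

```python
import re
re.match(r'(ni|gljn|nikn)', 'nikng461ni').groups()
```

Branches in `(...|...)` are attempted left-to-right; the first branch that allows the whole pattern to succeed is taken.
With `match`, the pattern is implicitly anchored at the beginning.
The match spans [0:2] → 'ni'.
Captured: group 1 = 'ni'.

('ni',)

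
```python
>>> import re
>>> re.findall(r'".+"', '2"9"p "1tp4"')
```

['"9"p "1tp4"']

Matches: at [1:12] → '"9"p "1tp4"'.
With no groups in the pattern, `findall` gives back each whole match — 1 here.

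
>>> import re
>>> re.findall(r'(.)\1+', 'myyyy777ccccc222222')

['y', '7', 'c', '2']

`\1` has to match the exact text group 1 already captured.
Scanning left to right: at [1:5] match 'yyyy', group 1 = 'y'; at [5:8] match '777', group 1 = '7'; at [8:13] match 'ccccc', group 1 = 'c'; at [13:19] match '222222', group 1 = '2'.
Because there's exactly one group, `findall` drops the full match and keeps group 1 from each hit.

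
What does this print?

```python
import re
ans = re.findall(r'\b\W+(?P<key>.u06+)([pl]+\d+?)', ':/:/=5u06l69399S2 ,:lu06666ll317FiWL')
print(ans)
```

2 groups means the one result is a tuple of 2 captured strings — 1 here.

[('lu06666', 'll3')]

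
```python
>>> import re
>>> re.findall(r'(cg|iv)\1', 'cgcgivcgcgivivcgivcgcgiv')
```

['cg', 'cg', 'iv', 'cg']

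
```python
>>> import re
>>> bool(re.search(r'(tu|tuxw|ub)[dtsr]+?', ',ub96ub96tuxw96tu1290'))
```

`search` walks the string left to right and returns the first match it finds.
Here the pattern never matches, so the call returns None, and `bool(None)` is False.

False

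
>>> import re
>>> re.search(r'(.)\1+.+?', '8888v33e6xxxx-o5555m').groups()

('8',)

The backreference `\1` re-matches whatever the first group consumed, character for character.
`re.search` tries every starting position until one works.
The match spans [0:5] → '8888v'.
Captured: group 1 = '8'.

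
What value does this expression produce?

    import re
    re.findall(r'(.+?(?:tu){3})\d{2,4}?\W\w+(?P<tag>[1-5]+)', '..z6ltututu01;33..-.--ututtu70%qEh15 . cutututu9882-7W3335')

[('..z6ltututu', '3'), ('..-.--ututtu70%qEh15 . cutututu', '5')]

This matches one or more of any character (lazy), then the literal 'tu' repeated 3 times (captured); then 2 to 4 of a digit (lazy); then a non-word character, then one or more of a word character; then one or more of a character in [1-5] (captured as 'tag').
2 groups means each result is a tuple of 2 captured strings — 2 here.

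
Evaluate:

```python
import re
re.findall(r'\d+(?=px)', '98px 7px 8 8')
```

The lookaround is zero-width — it requires the adjacent text to match without consuming it, so the asserted text isn't part of the match.
Walking the string: at [0:2] → '98'; at [5:6] → '7'.
`findall` yields the raw match text (2 of them) because the pattern has no groups.

['98', '7']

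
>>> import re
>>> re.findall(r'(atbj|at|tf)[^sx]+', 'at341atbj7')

Scanning left to right: at [0:10] match 'at341atbj7', group 1 = 'at'.
One capturing group, so `findall` returns just the captured substring from the one match — 1 in all.

['at']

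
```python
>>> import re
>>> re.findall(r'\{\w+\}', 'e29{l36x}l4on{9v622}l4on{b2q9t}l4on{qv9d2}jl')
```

['{l36x}', '{9v622}', '{b2q9t}', '{qv9d2}']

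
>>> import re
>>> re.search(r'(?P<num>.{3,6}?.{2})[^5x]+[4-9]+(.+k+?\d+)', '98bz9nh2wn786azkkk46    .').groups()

('98bz9', 'azkkk46')

The match spans [0:20] → '98bz9nh2wn786azkkk46'.
Captured: group 1 = '98bz9', group 2 = 'azkkk46'.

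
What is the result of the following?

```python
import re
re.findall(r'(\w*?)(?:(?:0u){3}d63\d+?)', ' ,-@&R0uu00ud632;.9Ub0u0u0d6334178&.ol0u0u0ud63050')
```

Pattern: zero or more of a word character (lazy) (captured); then the literal '0u' repeated 3 times, then the literal 'd63', then one or more of a digit (lazy) (non-capturing group).
Matches: at [36:48] match 'ol0u0u0ud630', group 1 = 'ol'.
Because there's exactly one group, `findall` drops the full match and keeps group 1 from the one hit.

['ol']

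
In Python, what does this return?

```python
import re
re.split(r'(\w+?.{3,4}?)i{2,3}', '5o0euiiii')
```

['', '5o0eu', 'i']

The pattern matches one or more of a word character (lazy), then 3 to 4 of any character (lazy) (captured); then 2 to 3 of a literal 'i'.
With the lazy modifier that quantifier settles for the fewest repetitions that let the rest of the pattern succeed (the atoms after it are unaffected and can still be greedy).
Matches to split on: at [0:8] → '5o0euiii'.
Because the pattern has a capturing group, `split` also inserts each captured text between the pieces.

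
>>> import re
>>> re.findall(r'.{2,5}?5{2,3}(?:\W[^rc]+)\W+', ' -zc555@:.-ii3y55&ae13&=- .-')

[' -zc555@:.-ii3y55&ae13&=- .-']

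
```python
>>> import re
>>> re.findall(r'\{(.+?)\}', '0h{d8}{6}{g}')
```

Because there's exactly one group, `findall` drops the full match and keeps group 1 from each hit.

['d8', '6', 'g']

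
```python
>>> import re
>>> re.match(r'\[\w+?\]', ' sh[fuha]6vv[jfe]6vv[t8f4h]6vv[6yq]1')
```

With `match`, the pattern is implicitly anchored at the beginning.
Here the string doesn't start with a match, so the call returns None.

None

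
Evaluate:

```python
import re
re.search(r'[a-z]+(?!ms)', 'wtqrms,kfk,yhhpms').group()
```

The negative lookaround is zero-width — it rules out positions where the adjacent text would match, without consuming anything.
The match spans [0:6] → 'wtqrms'.

'wtqrms'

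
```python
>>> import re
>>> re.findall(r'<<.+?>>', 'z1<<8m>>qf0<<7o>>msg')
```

A non-greedy quantifier consumes as few characters as it can — just enough that the remainder of the pattern still matches from where it stops; whatever follows it matches normally.
No capturing groups, so `findall` returns the 2 full match strings.

['<<8m>>', '<<7o>>']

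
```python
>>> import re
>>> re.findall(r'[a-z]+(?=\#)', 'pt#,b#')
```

The positive lookaround only admits positions where the adjacent text matches; those characters stay outside the span.
With no groups in the pattern, `findall` gives back each whole match — 2 here.

['pt', 'b']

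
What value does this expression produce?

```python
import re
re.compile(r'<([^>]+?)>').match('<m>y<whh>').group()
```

'<m>'

With `match`, the pattern is implicitly anchored at the beginning.
The match spans [0:3] → '<m>'.
Captured: group 1 = 'm'.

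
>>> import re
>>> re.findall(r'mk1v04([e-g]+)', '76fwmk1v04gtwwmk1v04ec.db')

['g', 'e']

This matches the literal 'mk1', then the literal 'v04'; then one or more of a character in [e-g] (captured).
Scanning left to right: at [4:11] match 'mk1v04g', group 1 = 'g'; at [14:21] match 'mk1v04e', group 1 = 'e'.
One capturing group, so `findall` returns just the captured substring from each match — 2 in all.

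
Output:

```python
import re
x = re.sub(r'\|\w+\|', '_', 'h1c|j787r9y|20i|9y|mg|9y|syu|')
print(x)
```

h1c_20i_mg_syu|

Matches: at [3:12] → '|j787r9y|'; at [15:19] → '|9y|'; at [21:25] → '|9y|'.
`sub` substitutes '_' at each match site.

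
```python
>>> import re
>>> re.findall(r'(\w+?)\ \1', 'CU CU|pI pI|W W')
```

['CU', 'pI', 'W']

A backreference is literal: `\1` must see the identical characters the first group matched.
Matches: at [0:5] match 'CU CU', group 1 = 'CU'; at [6:11] match 'pI pI', group 1 = 'pI'; at [12:15] match 'W W', group 1 = 'W'.
`findall` collects group 1 from each match (3 total).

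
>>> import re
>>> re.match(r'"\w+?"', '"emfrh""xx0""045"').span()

(0, 7)

With `match`, the pattern is implicitly anchored at the beginning.
The match spans [0:7] → '"emfrh"'.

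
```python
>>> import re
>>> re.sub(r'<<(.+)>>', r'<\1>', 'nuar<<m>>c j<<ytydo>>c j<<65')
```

'nuar<m>>c j<<ytydo>c j<<65'

Matches: at [4:21] → '<<m>>c j<<ytydo>>'.
`\1` in the replacement pulls in group 1's text for each match.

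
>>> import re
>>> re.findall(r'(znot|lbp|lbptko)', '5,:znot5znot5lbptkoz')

['znot', 'znot', 'lbp']

The regex engine tests alternatives in the order written; an earlier branch that matches wins even if a later one would match more.
With a single group, `findall` returns only what that group captured — 3 items.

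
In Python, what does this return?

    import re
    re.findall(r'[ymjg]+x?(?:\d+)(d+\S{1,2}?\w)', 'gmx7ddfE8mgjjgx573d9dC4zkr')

Because the quantifier is non-greedy, it stops expanding at the earliest point where the rest of the pattern can succeed.
One capturing group, so `findall` returns just the captured substring from each match — 2 in all.

['ddfE', 'd9d']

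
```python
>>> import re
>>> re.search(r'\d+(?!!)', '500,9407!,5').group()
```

Because the assertion is negative and zero-width, positions next to the forbidden text are skipped.
The match spans [0:3] → '500'.

'500'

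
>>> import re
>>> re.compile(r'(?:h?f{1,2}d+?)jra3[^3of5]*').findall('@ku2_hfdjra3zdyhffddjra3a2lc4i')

Since nothing is captured, `findall` lists the 2 matched substrings directly.

['hfdjra3zdyh', 'ffddjra3a2lc4i']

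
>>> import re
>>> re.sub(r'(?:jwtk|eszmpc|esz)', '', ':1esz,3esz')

':1,3'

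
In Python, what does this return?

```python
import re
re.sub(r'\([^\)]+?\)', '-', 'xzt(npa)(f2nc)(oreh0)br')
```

'xzt---br'

Each match is replaced by '-'.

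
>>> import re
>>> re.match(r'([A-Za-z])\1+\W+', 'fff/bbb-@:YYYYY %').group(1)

'f'

The match spans [0:4] → 'fff/'.
Captured: group 1 = 'f'.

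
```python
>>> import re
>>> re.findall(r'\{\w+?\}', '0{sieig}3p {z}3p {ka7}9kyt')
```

Matches: at [1:8] → '{sieig}'; at [11:14] → '{z}'; at [17:22] → '{ka7}'.
`findall` yields the raw match text (3 of them) because the pattern has no groups.

['{sieig}', '{z}', '{ka7}']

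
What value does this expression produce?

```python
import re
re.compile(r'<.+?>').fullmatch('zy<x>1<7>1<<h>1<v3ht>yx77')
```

`re.fullmatch` is like wrapping the pattern in `^…$` (in single-line mode).
Here there's no way to consume every character, so the call returns None.

None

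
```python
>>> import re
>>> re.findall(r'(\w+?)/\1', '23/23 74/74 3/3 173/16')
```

`\1` is not a pattern — it's the concrete string captured by group 1, re-applied verbatim.
One capturing group, so `findall` returns just the captured substring from each match — 3 in all.

['23', '74', '3']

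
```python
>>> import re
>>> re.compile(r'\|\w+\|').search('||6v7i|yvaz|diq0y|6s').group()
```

'|6v7i|'

`re.search` scans for the first position where the pattern succeeds.
The match spans [1:7] → '|6v7i|'.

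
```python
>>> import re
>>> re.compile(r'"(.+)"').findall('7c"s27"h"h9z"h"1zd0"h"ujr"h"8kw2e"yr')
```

['s27"h"h9z"h"1zd0"h"ujr"h"8kw2e']

With a single group, `findall` returns only what that group captured — 1 item.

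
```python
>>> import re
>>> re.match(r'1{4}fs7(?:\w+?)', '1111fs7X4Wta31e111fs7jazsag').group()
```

Pattern: exactly 4 of the literal '1', then the literal 'fs7'; then one or more of a word character (lazy) (non-capturing group).
A `+?`/`*?`/`{m,n}?` starts at its minimum and grows only as far as needed for what follows to match.
`re.match` won't scan ahead — the pattern has to work from the very first character.
The match spans [0:8] → '1111fs7X'.

'1111fs7X'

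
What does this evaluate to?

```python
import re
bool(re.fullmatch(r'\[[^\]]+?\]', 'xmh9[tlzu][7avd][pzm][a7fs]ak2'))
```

`re.fullmatch` requires the pattern to consume the entire string.
Here there's no way to consume every character, so the call returns None, and `bool(None)` is False.

False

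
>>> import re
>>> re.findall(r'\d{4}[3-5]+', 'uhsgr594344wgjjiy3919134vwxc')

['594344', '919134']

The pattern matches exactly 4 of a digit; then one or more of a character in [3-5].
With no groups in the pattern, `findall` gives back each whole match — 2 here.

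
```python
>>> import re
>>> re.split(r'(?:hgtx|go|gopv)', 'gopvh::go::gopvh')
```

['', 'pvh::', '::', 'pvh']

Alternation tries branches left to right and keeps the first one that lets the overall match succeed at that position.
Matches to split on: at [0:2] → 'go'; at [7:9] → 'go'; at [11:13] → 'go'.
`split` removes every match and returns the 4 fragments in between.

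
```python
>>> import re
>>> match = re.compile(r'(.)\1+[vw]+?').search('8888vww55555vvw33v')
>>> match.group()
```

'8888v'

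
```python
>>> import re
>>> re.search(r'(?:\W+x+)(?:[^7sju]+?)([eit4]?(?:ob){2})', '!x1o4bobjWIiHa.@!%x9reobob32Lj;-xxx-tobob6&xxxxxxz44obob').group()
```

'.@!%x9reobob'

This matches one or more of a non-word character, then one or more of the literal 'x' (non-capturing group); then one or more of any character except [7sju] (lazy) (non-capturing group); then optionally one of [eit4], then the literal 'ob' repeated 2 times (captured).
`re.search` scans for the first position where the pattern succeeds.
The match spans [14:26] → '.@!%x9reobob'.
Captured: group 1 = 'eobob'.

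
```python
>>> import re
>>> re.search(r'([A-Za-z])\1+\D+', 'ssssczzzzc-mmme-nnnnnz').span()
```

The backreference `\1` re-matches whatever the first group consumed, character for character.
The match spans [0:22] → 'ssssczzzzc-mmme-nnnnnz'.

(0, 22)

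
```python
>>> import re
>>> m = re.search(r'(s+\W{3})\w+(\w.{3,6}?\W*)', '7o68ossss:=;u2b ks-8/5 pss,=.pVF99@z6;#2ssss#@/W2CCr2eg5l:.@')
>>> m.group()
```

'ssss:=;u2b ks-'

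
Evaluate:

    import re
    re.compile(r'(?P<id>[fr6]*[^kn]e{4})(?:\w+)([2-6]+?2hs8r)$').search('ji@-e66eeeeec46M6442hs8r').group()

The match spans [5:24] → '66eeeeec46M6442hs8r'.

'66eeeeec46M6442hs8r'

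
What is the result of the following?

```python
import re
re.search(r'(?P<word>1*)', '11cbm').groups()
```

('11',)

This matches zero or more of a literal '1' (captured as 'word').
Unlike `match`, `search` isn't anchored — it looks for the pattern anywhere in the string.
The match spans [0:2] → '11'.
Captured: group 1 = '11'.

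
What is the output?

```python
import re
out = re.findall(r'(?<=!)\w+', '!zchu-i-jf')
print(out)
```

The lookaround is zero-width — it requires the adjacent text to match without consuming it, so the asserted text isn't part of the match.
Walking the string: at [1:5] → 'zchu'.
Since nothing is captured, `findall` lists the 1 matched substring directly.

['zchu']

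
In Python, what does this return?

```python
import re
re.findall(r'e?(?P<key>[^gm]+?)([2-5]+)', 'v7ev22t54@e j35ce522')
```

The pattern matches optionally a literal 'e'; then one or more of any character except [gm] (lazy) (captured as 'key'); then one or more of a character in [2-5] (captured).
A non-greedy quantifier consumes as few characters as it can — just enough that the remainder of the pattern still matches from where it stops; whatever follows it matches normally.
Matches: at [0:6] match 'v7ev22', groups = ('v7ev', '22'); at [6:9] match 't54', groups = ('t', '54'); at [9:15] match '@e j35', groups = ('@e j', '35'); at [15:20] match 'ce522', groups = ('ce', '522').
Multiple groups make `findall` return tuples — one 2-tuple for each match.

[('v7ev', '22'), ('t', '54'), ('@e j', '35'), ('ce', '522')]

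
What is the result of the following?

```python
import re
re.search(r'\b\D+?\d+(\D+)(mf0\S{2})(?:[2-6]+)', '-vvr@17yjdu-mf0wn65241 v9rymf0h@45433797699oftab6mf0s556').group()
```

The pattern matches a word boundary (`\b`, zero-width); then one or more of a non-digit (lazy); then one or more of a digit; then one or more of a non-digit (captured); then the literal 'mf0', then exactly 2 of a non-whitespace character (captured); then one or more of a character in [2-6] (non-capturing group).
The match spans [1:21] → 'vvr@17yjdu-mf0wn6524'.

'vvr@17yjdu-mf0wn6524'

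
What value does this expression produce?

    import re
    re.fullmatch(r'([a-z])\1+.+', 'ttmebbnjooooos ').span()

`\1` is not a pattern — it's the concrete string captured by group 1, re-applied verbatim.
`fullmatch` succeeds only if the pattern covers the string from start to end.
The match spans [0:15] → 'ttmebbnjooooos '.
Captured: group 1 = 't'.

(0, 15)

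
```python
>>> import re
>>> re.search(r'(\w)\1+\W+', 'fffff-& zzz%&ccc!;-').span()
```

(0, 8)

`\1` has to match the exact text group 1 already captured.
Unlike `match`, `search` isn't anchored — it looks for the pattern anywhere in the string.
The match spans [0:8] → 'fffff-& '.
Captured: group 1 = 'f'.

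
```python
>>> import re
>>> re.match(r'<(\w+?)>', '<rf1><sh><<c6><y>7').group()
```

`match` is anchored at position 0; if the pattern doesn't fit there, it returns None.
The match spans [0:5] → '<rf1>'.
Captured: group 1 = 'rf1'.

'<rf1>'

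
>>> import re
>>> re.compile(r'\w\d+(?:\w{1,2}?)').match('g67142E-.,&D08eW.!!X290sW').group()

'g67142E'

With `match`, the pattern is implicitly anchored at the beginning.
The match spans [0:7] → 'g67142E'.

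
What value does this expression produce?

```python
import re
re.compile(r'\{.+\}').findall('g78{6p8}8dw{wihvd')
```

Walking the string: at [3:8] → '{6p8}'.
Since nothing is captured, `findall` lists the 1 matched substring directly.

['{6p8}']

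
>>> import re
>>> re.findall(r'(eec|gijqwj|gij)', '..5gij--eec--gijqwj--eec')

['gij', 'eec', 'gijqwj', 'eec']

Alternation tries branches left to right and keeps the first one that lets the overall match succeed at that position.
Walking the string: at [3:6] match 'gij', group 1 = 'gij'; at [8:11] match 'eec', group 1 = 'eec'; at [13:19] match 'gijqwj', group 1 = 'gijqwj'; at [21:24] match 'eec', group 1 = 'eec'.
Because there's exactly one group, `findall` drops the full match and keeps group 1 from each hit.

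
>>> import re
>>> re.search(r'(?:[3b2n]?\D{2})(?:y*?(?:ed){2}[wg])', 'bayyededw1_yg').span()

This matches optionally one of [3b2n], then exactly 2 of a non-digit (non-capturing group); then zero or more of a literal 'y' (lazy), then the literal 'ed' repeated 2 times, then one of [wg] (non-capturing group).
`search` walks the string left to right and returns the first match it finds.
The match spans [0:9] → 'bayyededw'.

(0, 9)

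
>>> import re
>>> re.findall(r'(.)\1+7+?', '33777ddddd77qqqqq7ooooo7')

['3', 'd', 'q', 'o']

`\1` has to match the exact text group 1 already captured.
Matches: at [0:3] match '337', group 1 = '3'; at [5:11] match 'ddddd7', group 1 = 'd'; at [12:18] match 'qqqqq7', group 1 = 'q'; at [18:24] match 'ooooo7', group 1 = 'o'.
`findall` collects group 1 from each match (4 total).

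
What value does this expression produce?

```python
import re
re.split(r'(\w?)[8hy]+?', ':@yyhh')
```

The pattern matches optionally a word character (captured); then one or more of one of [8hy] (lazy).
A non-greedy quantifier consumes as few characters as it can — just enough that the remainder of the pattern still matches from where it stops; whatever follows it matches normally.
Matches to split on: at [2:4] → 'yy'; at [4:6] → 'hh'.
The group in the pattern means `split` returns the separators' captures alongside the pieces.

[':@', 'y', '', 'h', '']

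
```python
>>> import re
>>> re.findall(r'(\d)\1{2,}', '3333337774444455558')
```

A backreference is literal: `\1` must see the identical characters the first group matched.
Scanning left to right: at [0:6] match '333333', group 1 = '3'; at [6:9] match '777', group 1 = '7'; at [9:14] match '44444', group 1 = '4'; at [14:18] match '5555', group 1 = '5'.
Because there's exactly one group, `findall` drops the full match and keeps group 1 from each hit.

['3', '7', '4', '5']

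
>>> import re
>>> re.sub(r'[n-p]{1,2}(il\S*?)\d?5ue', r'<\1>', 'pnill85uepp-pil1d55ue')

'<ill>pp-<il1d>'

This matches 1 to 2 of a character in [n-p]; then the literal 'il', then zero or more of a non-whitespace character (lazy) (captured); then optionally a digit, then the literal '5ue'.
A `+?`/`*?`/`{m,n}?` starts at its minimum and grows only as far as needed for what follows to match.
Matches: at [0:9] → 'pnill85ue'; at [12:21] → 'pil1d55ue'.
`\1` in the replacement pulls in group 1's text for each match.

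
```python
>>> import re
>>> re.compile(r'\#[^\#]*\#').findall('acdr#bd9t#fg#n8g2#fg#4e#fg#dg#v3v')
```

['#bd9t#', '#n8g2#', '#4e#', '#dg#']

Since nothing is captured, `findall` lists the 4 matched substrings directly.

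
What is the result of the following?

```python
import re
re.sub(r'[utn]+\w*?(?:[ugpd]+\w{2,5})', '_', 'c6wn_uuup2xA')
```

Pattern: one or more of one of [utn], then zero or more of a word character (lazy); then one or more of one of [ugpd], then 2 to 5 of a word character (non-capturing group).
Matches: at [3:12] → 'n_uuup2xA'.
Every occurrence is swapped for '_'.

'c6w_'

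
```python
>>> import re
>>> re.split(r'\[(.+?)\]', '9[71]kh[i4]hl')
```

['9', '71', 'kh', 'i4', 'hl']

The `?` after the quantifier makes it lazy — it takes as little as possible before letting the rest of the pattern try.
Because the pattern has a capturing group, `split` also inserts each captured text between the pieces.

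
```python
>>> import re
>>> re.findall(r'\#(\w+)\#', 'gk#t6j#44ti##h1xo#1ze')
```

['t6j', 'h1xo']

Because there's exactly one group, `findall` drops the full match and keeps group 1 from each hit.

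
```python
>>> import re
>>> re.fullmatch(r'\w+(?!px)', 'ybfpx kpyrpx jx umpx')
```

None

For `fullmatch`, every character of the input must be accounted for by the pattern.
Here there's no way to consume every character, so the call returns None.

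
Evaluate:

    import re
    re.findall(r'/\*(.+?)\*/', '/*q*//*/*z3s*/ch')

['q', '/*z3s']

The `?` after the quantifier makes it lazy — it takes as little as possible before letting the rest of the pattern try.
Matches: at [0:5] match '/*q*/', group 1 = 'q'; at [5:14] match '/*/*z3s*/', group 1 = '/*z3s'.
With a single group, `findall` returns only what that group captured — 2 items.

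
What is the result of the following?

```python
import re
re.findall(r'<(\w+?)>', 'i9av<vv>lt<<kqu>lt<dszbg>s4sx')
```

Walking the string: at [4:8] match '<vv>', group 1 = 'vv'; at [11:16] match '<kqu>', group 1 = 'kqu'; at [18:25] match '<dszbg>', group 1 = 'dszbg'.
`findall` collects group 1 from each match (3 total).

['vv', 'kqu', 'dszbg']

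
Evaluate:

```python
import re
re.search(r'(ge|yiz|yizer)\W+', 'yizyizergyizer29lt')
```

None

Here nothing in the string fits, so the call returns None.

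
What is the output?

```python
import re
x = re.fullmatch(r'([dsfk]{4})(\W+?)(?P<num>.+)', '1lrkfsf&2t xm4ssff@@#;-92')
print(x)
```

None

This matches exactly 4 of one of [dsfk] (captured); then one or more of a non-word character (lazy) (captured); then one or more of any character (captured as 'num').
`re.fullmatch` requires the pattern to consume the entire string.
Here the string isn't matched end-to-end, so the call returns None.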